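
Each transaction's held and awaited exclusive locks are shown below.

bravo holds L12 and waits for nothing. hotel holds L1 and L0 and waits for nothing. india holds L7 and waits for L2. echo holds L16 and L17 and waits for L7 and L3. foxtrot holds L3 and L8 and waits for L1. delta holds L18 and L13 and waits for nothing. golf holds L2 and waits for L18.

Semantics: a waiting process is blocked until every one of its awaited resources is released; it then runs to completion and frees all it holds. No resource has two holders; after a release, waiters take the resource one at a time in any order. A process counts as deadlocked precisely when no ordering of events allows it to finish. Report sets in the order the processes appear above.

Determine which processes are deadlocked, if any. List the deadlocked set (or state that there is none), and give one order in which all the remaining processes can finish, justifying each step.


The deadlocked set is empty.
Key observation: the waits form no ring: some process can always run, and its releases unblock the others one by one.
A valid finishing order for the others: delta, golf, hotel, bravo, india, foxtrot, echo.
Walking it through:
  delta waits on nothing -> runs at once and releases L18 and L13
  golf waits on L18 — all released -> runs and releases L2
  hotel waits on nothing -> runs at once and releases L1 and L0
  bravo waits on nothing -> runs at once and releases L12
  india waits on L2 — all released -> runs and releases L7
  foxtrot waits on L1 — all released -> runs and releases L3 and L8
  echo waits on L7 and L3 — all released -> runs and releases L16 and L17


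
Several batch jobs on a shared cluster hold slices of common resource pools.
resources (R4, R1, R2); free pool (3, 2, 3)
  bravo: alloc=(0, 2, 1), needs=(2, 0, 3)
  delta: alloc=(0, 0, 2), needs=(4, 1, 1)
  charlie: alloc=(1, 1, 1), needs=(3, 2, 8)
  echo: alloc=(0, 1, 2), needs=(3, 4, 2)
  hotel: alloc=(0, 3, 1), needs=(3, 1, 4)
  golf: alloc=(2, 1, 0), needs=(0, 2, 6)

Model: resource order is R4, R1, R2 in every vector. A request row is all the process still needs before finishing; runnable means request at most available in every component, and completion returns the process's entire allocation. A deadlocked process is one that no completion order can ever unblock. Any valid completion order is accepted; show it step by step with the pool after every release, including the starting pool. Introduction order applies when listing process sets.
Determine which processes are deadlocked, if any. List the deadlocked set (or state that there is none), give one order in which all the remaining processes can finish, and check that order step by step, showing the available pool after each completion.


Nothing here is deadlocked.
Key observation: bravo fits the free pool immediately, and its release cascades until everyone finishes.
A valid finishing order for the others: bravo, echo, hotel, golf, delta, charlie. Check, step by step:
  pool = (3, 2, 3)
  bravo needs (2, 0, 3) <= (3, 2, 3) -> finishes; pool += (0, 2, 1) = (3, 4, 4)
  echo needs (3, 4, 2) <= (3, 4, 4) -> finishes; pool += (0, 1, 2) = (3, 5, 6)
  hotel needs (3, 1, 4) <= (3, 5, 6) -> finishes; pool += (0, 3, 1) = (3, 8, 7)
  golf needs (0, 2, 6) <= (3, 8, 7) -> finishes; pool += (2, 1, 0) = (5, 9, 7)
  delta needs (4, 1, 1) <= (5, 9, 7) -> finishes; pool += (0, 0, 2) = (5, 9, 9)
  charlie needs (3, 2, 8) <= (5, 9, 9) -> finishes; pool += (1, 1, 1) = (6, 10, 10)


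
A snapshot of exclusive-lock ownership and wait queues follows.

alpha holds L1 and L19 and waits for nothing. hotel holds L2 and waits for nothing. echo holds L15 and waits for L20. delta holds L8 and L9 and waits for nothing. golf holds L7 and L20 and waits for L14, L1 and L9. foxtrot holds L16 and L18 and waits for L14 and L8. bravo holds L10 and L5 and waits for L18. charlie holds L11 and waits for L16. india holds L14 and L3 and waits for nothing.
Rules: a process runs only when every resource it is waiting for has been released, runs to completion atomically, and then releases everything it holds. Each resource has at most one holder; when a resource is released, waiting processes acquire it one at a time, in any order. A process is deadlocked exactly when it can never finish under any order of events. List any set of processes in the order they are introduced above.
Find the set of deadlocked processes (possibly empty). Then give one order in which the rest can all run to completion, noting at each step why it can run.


Nothing here is deadlocked.
Key observation: there is no circular wait here — follow any chain and it reaches a process that is free to run now.
A valid finishing order for the others: delta, india, alpha, hotel, foxtrot, bravo, golf, echo, charlie.
Verifying each step:
  delta: no waits; runs immediately, freeing L8 and L9
  india: no waits; runs immediately, freeing L14 and L3
  alpha: no waits; runs immediately, freeing L1 and L19
  hotel: no waits; runs immediately, freeing L2
  run foxtrot (all its waits — L14 and L8 — are resolved); releases L16 and L18
  run bravo (all its waits — L18 — are resolved); releases L10 and L5
  run golf (all its waits — L14, L1 and L9 — are resolved); releases L7 and L20
  run echo (all its waits — L20 — are resolved); releases L15
  run charlie (all its waits — L16 — are resolved); releases L11


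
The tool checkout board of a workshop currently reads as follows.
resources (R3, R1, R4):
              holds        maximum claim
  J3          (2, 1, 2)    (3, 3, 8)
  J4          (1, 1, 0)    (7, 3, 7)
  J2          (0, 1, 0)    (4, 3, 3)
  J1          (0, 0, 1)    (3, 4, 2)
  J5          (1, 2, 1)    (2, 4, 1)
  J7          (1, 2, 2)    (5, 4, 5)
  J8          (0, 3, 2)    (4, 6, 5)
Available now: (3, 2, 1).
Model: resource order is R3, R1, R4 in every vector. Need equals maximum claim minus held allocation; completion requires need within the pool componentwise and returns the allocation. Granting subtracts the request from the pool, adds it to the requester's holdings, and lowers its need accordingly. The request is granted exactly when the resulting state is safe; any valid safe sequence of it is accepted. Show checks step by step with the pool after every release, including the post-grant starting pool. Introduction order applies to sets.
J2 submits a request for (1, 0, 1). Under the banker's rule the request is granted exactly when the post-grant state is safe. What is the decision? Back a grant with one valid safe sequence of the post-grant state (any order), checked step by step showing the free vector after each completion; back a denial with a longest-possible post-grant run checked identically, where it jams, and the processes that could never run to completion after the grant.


GRANT: granting preserves safety; a valid post-grant sequence is J5, J1, J2, J7, J8, J3, J4.
Key observation: with (2, 2, 0) left after the transfer, J5 can run at once — the state stays safe.
Verifying the post-grant state step by step:
  pool = (2, 2, 0)
  J5: need (1, 2, 0) fits (2, 2, 0); releases (1, 2, 1), pool now (3, 4, 1)
  J1: need (3, 4, 1) fits (3, 4, 1); releases (0, 0, 1), pool now (3, 4, 2)
  J2: need (3, 2, 2) fits (3, 4, 2); releases (1, 1, 1), pool now (4, 5, 3)
  J7: need (4, 2, 3) fits (4, 5, 3); releases (1, 2, 2), pool now (5, 7, 5)
  J8: need (4, 3, 3) fits (5, 7, 5); releases (0, 3, 2), pool now (5, 10, 7)
  J3: need (1, 2, 6) fits (5, 10, 7); releases (2, 1, 2), pool now (7, 11, 9)
  J4: need (6, 2, 7) fits (7, 11, 9); releases (1, 1, 0), pool now (8, 12, 9)


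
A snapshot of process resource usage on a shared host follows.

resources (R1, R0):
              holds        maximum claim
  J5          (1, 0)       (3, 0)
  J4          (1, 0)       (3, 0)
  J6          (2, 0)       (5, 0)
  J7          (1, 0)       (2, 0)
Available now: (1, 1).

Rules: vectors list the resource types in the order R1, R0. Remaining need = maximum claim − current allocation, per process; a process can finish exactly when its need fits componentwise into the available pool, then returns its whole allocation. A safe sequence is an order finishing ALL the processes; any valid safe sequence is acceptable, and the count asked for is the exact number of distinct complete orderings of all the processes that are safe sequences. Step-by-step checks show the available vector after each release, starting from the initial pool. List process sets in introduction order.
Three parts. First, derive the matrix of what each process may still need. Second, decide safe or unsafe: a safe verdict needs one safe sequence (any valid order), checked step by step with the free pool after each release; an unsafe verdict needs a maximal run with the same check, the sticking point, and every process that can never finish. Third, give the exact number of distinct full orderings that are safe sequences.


(1) Remaining need (order R1, R0):
  J5: (2, 0)
  J4: (2, 0)
  J6: (3, 0)
  J7: (1, 0)
(2) The state is SAFE; one workable sequence: J7, J4, J5, J6.
Key observation: the first exact fit in this order is J7 — it needs (1, 0) with (1, 1) free, meeting a requested resource to the last unit.
Verifying each step:
  pool = (1, 1)
  J7 needs (1, 0) <= (1, 1) -> finishes; pool += (1, 0) = (2, 1)
  J4 needs (2, 0) <= (2, 1) -> finishes; pool += (1, 0) = (3, 1)
  J5 needs (2, 0) <= (3, 1) -> finishes; pool += (1, 0) = (4, 1)
  J6 needs (3, 0) <= (4, 1) -> finishes; pool += (2, 0) = (6, 1)
(3) Precisely 4 of the possible complete orderings are safe sequences.


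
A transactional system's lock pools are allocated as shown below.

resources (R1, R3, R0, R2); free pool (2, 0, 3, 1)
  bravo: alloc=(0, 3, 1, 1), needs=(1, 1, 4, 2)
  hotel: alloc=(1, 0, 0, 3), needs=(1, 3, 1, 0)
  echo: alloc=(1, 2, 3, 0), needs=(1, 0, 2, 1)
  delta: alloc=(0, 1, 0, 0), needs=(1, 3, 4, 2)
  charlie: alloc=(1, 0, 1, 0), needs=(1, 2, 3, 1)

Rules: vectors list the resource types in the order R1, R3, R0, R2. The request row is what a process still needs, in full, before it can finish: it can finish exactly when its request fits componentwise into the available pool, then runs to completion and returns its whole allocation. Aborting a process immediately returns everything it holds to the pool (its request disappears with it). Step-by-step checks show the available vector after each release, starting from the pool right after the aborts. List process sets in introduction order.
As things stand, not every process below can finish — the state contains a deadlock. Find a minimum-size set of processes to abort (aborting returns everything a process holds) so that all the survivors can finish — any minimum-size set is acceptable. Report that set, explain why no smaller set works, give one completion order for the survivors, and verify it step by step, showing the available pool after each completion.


Minimum abort set: delta.
Key observation: before aborting delta, hotel was permanently blocked — no order could ever run it; afterwards it completes at step 2.
Why nothing smaller works: aborting no one leaves the state deadlocked as given.
One survivor order: echo, hotel, bravo, charlie. Step-by-step check (post-abort pool first):
  pool = (2, 1, 3, 1)
  echo needs (1, 0, 2, 1) <= (2, 1, 3, 1) -> finishes; pool += (1, 2, 3, 0) = (3, 3, 6, 1)
  hotel needs (1, 3, 1, 0) <= (3, 3, 6, 1) -> finishes; pool += (1, 0, 0, 3) = (4, 3, 6, 4)
  bravo needs (1, 1, 4, 2) <= (4, 3, 6, 4) -> finishes; pool += (0, 3, 1, 1) = (4, 6, 7, 5)
  charlie needs (1, 2, 3, 1) <= (4, 6, 7, 5) -> finishes; pool += (1, 0, 1, 0) = (5, 6, 8, 5)


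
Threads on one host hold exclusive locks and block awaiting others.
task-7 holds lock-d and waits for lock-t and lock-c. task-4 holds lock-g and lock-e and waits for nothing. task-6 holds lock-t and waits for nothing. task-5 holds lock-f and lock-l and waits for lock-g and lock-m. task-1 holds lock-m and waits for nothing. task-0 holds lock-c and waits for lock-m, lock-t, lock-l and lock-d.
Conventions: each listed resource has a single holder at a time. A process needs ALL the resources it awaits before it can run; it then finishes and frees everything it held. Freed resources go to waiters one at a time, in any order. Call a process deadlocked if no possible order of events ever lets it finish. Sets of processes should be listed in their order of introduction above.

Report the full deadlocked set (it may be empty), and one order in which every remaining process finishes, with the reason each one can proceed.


The deadlocked set is task-7 and task-0.
Key observation: the cycle task-7 -> task-0 -> task-7 can never break — each member waits on the next; no other process is dragged down with it.
A valid finishing order for the others: task-1, task-4, task-5, task-6.
Step-by-step check:
  run task-1 (it waits on nothing); releases lock-m
  run task-4 (it waits on nothing); releases lock-g and lock-e
  run task-5 (all its waits — lock-g and lock-m — are resolved); releases lock-f and lock-l
  run task-6 (it waits on nothing); releases lock-t


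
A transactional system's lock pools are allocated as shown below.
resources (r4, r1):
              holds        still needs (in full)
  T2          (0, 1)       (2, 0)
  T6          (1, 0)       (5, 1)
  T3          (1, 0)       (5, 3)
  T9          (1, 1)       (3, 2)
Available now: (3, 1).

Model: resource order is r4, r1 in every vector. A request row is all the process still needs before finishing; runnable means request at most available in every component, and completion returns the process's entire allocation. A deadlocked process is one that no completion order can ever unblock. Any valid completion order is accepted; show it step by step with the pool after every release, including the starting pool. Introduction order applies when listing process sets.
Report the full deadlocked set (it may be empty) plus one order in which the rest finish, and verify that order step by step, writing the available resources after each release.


Deadlocked: T6 and T3.
Key observation: T2, T9 can finish, but then (4, 3) is all there is, and the blocked group's r4 demands exceed it.
One completion order for the rest: T2, T9. Step-by-step check:
  pool = (3, 1)
  T2 needs (2, 0) <= (3, 1) -> finishes; pool += (0, 1) = (3, 2)
  T9 needs (3, 2) <= (3, 2) -> finishes; pool += (1, 1) = (4, 3)
None of the blocked processes ever fits:
  T6 still needs (5, 1) but only (4, 3) is free — short on r4
  T3 still needs (5, 3) but only (4, 3) is free — short on r4


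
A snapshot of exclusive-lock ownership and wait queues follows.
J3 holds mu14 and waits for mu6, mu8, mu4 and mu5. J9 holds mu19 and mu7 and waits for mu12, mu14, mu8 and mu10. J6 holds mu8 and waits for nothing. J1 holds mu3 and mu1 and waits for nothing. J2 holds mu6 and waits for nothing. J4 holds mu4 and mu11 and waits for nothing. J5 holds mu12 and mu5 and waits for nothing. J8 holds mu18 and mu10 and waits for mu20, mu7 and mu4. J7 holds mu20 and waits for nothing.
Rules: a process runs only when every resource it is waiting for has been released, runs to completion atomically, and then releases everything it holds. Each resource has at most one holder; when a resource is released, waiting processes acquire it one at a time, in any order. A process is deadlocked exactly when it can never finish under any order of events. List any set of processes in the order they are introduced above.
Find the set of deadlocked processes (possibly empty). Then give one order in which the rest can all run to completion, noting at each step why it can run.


The deadlocked set is J9 and J8.
Key observation: nobody on the ring J9 -> J8 -> J9 can start until another member finishes, which never happens; no other process is dragged down with it.
A valid finishing order for the others: J1, J5, J4, J2, J6, J7, J3.
Step-by-step check:
  J1 waits on nothing -> runs at once and releases mu3 and mu1
  J5 waits on nothing -> runs at once and releases mu12 and mu5
  J4 waits on nothing -> runs at once and releases mu4 and mu11
  J2 waits on nothing -> runs at once and releases mu6
  J6 waits on nothing -> runs at once and releases mu8
  J7 waits on nothing -> runs at once and releases mu20
  run J3 (all its waits — mu6, mu8, mu4 and mu5 — are resolved); releases mu14


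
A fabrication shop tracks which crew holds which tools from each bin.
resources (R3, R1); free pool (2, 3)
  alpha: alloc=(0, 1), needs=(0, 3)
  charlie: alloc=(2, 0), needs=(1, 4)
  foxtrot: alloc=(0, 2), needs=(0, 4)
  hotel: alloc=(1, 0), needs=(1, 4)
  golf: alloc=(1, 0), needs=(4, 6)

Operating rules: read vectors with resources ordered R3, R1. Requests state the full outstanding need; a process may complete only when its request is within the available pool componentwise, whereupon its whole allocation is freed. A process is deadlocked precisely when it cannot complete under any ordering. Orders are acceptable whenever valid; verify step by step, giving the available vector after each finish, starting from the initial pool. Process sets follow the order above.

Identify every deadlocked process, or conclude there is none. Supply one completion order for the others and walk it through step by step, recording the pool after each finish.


The deadlocked set is empty.
Key observation: the pool covers alpha at once, and every later process fits after earlier releases.
A valid finishing order for the others: alpha, charlie, hotel, foxtrot, golf. Step-by-step check:
  pool = (2, 3)
  run alpha (needs (0, 3), free (2, 3)); after release of (0, 1) the pool is (2, 4)
  run charlie (needs (1, 4), free (2, 4)); after release of (2, 0) the pool is (4, 4)
  run hotel (needs (1, 4), free (4, 4)); after release of (1, 0) the pool is (5, 4)
  run foxtrot (needs (0, 4), free (5, 4)); after release of (0, 2) the pool is (5, 6)
  run golf (needs (4, 6), free (5, 6)); after release of (1, 0) the pool is (6, 6)


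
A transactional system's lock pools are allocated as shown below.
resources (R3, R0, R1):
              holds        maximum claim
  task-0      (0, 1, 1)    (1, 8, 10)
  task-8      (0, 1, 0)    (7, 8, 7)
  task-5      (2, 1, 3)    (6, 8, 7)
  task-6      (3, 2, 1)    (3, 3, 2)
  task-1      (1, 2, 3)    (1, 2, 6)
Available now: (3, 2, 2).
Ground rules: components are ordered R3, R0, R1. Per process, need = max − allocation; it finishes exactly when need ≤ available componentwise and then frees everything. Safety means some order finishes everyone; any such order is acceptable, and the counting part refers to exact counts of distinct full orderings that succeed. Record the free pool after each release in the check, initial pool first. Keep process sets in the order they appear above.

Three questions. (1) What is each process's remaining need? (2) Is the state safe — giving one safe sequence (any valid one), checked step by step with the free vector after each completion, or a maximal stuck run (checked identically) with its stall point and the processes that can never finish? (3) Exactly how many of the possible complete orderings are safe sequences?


(1) Outstanding need per process (order R3, R0, R1):
  task-0: (1, 7, 9)
  task-8: (7, 7, 7)
  task-5: (4, 7, 4)
  task-6: (0, 1, 1)
  task-1: (0, 0, 3)
(2) UNSAFE — no complete ordering exists.
Key observation: after task-6, task-1 complete, (7, 6, 6) is the best the pool ever gets, yet each leftover process wants more R0.
A maximal execution: task-6, task-1 — then nothing else fits. Verifying each step:
  pool = (3, 2, 2)
  task-6: need (0, 1, 1) fits (3, 2, 2); releases (3, 2, 1), pool now (6, 4, 3)
  task-1: need (0, 0, 3) fits (6, 4, 3); releases (1, 2, 3), pool now (7, 6, 6)
  task-0 cannot run: need (1, 7, 9) vs free (7, 6, 6) (insufficient R0 and R1)
  task-8 cannot run: need (7, 7, 7) vs free (7, 6, 6) (insufficient R0 and R1)
  task-5 cannot run: need (4, 7, 4) vs free (7, 6, 6) (insufficient R0)
Permanently blocked: task-0, task-8 and task-5.
(3) The exact count: 0 of the possible complete orderings are safe sequences.


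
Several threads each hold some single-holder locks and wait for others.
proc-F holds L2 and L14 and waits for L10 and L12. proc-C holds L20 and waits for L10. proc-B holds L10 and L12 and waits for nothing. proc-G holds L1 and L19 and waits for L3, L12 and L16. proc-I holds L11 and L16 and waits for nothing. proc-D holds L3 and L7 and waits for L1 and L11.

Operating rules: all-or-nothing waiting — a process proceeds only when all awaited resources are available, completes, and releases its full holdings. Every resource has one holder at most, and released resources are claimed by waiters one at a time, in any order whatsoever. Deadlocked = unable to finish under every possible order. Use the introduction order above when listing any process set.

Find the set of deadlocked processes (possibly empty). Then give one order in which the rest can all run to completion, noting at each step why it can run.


Deadlocked set: proc-G and proc-D.
Key observation: the loop proc-G -> proc-D -> proc-G blocks itself forever; no other process is dragged down with it.
One completion order for the rest: proc-B, proc-F, proc-I, proc-C.
Verifying each step:
  run proc-B (it waits on nothing); releases L10 and L12
  proc-F: everything it awaited (L10 and L12) is free; runs, freeing L2 and L14
  run proc-I (it waits on nothing); releases L11 and L16
  proc-C: everything it awaited (L10) is free; runs, freeing L20


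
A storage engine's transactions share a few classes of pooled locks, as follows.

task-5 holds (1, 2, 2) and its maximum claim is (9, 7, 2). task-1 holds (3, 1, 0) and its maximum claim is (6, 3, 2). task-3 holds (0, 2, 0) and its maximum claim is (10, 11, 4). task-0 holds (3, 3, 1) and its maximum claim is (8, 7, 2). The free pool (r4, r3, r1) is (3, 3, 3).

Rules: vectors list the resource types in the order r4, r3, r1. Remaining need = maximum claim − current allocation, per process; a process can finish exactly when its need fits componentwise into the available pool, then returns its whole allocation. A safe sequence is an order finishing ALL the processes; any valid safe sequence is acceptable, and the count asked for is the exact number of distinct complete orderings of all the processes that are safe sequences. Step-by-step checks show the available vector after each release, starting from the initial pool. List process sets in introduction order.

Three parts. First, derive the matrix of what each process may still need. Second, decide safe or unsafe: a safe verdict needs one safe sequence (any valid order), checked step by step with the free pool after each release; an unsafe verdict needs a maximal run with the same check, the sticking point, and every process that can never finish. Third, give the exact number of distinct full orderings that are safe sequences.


(1) Outstanding need per process (order r4, r3, r1):
  task-5: (8, 5, 0)
  task-1: (3, 2, 2)
  task-3: (10, 9, 4)
  task-0: (5, 4, 1)
(2) SAFE — a valid safe sequence is task-1, task-0, task-5, task-3.
Key observation: reading the order forward, task-1 is the first process whose need (3, 2, 2) meets the free pool (3, 3, 3) exactly on a resource it requests.
Verifying each step:
  pool = (3, 3, 3)
  run task-1 (needs (3, 2, 2), free (3, 3, 3)); after release of (3, 1, 0) the pool is (6, 4, 3)
  run task-0 (needs (5, 4, 1), free (6, 4, 3)); after release of (3, 3, 1) the pool is (9, 7, 4)
  run task-5 (needs (8, 5, 0), free (9, 7, 4)); after release of (1, 2, 2) the pool is (10, 9, 6)
  run task-3 (needs (10, 9, 4), free (10, 9, 6)); after release of (0, 2, 0) the pool is (10, 11, 6)
(3) Exactly 1 of the possible complete orderings is a safe sequence.


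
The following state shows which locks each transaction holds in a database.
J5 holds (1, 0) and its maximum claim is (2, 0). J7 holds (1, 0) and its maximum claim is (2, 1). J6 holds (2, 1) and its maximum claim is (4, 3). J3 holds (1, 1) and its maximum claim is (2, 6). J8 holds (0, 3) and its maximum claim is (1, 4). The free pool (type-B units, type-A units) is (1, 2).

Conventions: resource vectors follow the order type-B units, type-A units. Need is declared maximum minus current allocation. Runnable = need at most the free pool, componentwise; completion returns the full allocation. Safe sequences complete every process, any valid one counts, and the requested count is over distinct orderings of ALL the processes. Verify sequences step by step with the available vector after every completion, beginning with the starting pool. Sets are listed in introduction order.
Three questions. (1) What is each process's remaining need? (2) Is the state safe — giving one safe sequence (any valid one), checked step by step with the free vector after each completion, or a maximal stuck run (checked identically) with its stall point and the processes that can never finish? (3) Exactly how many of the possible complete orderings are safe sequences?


(1) Remaining need (order type-B units, type-A units):
  J5: (1, 0)
  J7: (1, 1)
  J6: (2, 2)
  J3: (1, 5)
  J8: (1, 1)
(2) SAFE — a valid safe sequence is J7, J8, J5, J6, J3.
Key observation: J7 is the earliest step where a requested resource binds exactly: need (1, 1), pool (1, 2) at its turn.
Walking it through:
  pool = (1, 2)
  J7 needs (1, 1) <= (1, 2) -> finishes; pool += (1, 0) = (2, 2)
  J8 needs (1, 1) <= (2, 2) -> finishes; pool += (0, 3) = (2, 5)
  J5 needs (1, 0) <= (2, 5) -> finishes; pool += (1, 0) = (3, 5)
  J6 needs (2, 2) <= (3, 5) -> finishes; pool += (2, 1) = (5, 6)
  J3 needs (1, 5) <= (5, 6) -> finishes; pool += (1, 1) = (6, 7)
(3) Exactly 42 of the possible complete orderings are safe sequences.


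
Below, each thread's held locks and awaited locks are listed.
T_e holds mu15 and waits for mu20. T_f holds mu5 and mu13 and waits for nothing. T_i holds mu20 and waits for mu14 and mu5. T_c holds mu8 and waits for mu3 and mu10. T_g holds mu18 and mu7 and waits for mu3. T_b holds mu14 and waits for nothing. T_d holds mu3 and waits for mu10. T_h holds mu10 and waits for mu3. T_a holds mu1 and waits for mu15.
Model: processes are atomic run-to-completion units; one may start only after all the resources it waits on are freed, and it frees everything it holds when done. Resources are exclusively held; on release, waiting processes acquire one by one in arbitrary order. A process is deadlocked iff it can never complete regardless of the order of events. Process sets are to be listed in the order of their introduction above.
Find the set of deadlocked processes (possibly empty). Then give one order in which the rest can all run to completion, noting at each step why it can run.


Deadlocked set: T_c, T_g, T_d and T_h.
Key observation: the loop T_d -> T_h -> T_d blocks itself forever; T_c and T_g wait into the deadlock from upstream.
One completion order for the rest: T_f, T_b, T_i, T_e, T_a.
Verifying each step:
  T_f: no waits; runs immediately, freeing mu5 and mu13
  T_b: no waits; runs immediately, freeing mu14
  T_i waits on mu14 and mu5 — all released -> runs and releases mu20
  T_e waits on mu20 — all released -> runs and releases mu15
  T_a waits on mu15 — all released -> runs and releases mu1


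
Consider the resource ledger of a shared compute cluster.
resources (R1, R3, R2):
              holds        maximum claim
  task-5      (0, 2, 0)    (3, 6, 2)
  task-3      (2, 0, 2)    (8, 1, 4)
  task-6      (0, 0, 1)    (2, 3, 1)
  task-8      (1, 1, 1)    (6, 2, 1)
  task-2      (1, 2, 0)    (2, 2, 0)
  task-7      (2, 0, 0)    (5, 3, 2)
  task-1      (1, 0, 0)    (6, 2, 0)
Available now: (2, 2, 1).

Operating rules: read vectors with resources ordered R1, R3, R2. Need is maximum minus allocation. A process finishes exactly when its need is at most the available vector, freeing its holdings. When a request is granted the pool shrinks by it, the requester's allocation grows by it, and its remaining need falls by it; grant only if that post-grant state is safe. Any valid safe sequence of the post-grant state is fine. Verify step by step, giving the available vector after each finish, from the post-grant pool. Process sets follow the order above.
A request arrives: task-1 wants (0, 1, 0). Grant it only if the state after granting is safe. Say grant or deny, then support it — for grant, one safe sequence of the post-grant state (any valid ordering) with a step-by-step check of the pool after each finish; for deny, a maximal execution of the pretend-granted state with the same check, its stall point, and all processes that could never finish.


GRANT: granting preserves safety; a valid post-grant sequence is task-2, task-6, task-7, task-8, task-5, task-1, task-3.
Key observation: the grant leaves (2, 1, 1) free — enough for task-2, whose release restarts the cascade.
Step-by-step check of the post-grant state:
  pool = (2, 1, 1)
  run task-2 (needs (1, 0, 0), free (2, 1, 1)); after release of (1, 2, 0) the pool is (3, 3, 1)
  run task-6 (needs (2, 3, 0), free (3, 3, 1)); after release of (0, 0, 1) the pool is (3, 3, 2)
  run task-7 (needs (3, 3, 2), free (3, 3, 2)); after release of (2, 0, 0) the pool is (5, 3, 2)
  run task-8 (needs (5, 1, 0), free (5, 3, 2)); after release of (1, 1, 1) the pool is (6, 4, 3)
  run task-5 (needs (3, 4, 2), free (6, 4, 3)); after release of (0, 2, 0) the pool is (6, 6, 3)
  run task-1 (needs (5, 1, 0), free (6, 6, 3)); after release of (1, 1, 0) the pool is (7, 7, 3)
  run task-3 (needs (6, 1, 2), free (7, 7, 3)); after release of (2, 0, 2) the pool is (9, 7, 5)


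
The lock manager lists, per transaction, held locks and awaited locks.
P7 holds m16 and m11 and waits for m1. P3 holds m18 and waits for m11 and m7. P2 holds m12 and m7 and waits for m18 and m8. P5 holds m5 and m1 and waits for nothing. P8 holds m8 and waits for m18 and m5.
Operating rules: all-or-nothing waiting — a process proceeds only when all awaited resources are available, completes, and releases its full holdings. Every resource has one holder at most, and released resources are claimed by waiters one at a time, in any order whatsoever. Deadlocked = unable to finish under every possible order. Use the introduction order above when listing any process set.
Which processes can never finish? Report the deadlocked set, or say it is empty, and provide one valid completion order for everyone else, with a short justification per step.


Deadlocked set: P3, P2 and P8.
Key observation: nobody on the ring P3 -> P2 -> P3 can start until another member finishes, which never happens; P8 is caught in further circular waits.
The rest can finish in the order P5, P7.
Check, step by step:
  P5 waits on nothing -> runs at once and releases m5 and m1
  P7 waits on m1 — all released -> runs and releases m16 and m11


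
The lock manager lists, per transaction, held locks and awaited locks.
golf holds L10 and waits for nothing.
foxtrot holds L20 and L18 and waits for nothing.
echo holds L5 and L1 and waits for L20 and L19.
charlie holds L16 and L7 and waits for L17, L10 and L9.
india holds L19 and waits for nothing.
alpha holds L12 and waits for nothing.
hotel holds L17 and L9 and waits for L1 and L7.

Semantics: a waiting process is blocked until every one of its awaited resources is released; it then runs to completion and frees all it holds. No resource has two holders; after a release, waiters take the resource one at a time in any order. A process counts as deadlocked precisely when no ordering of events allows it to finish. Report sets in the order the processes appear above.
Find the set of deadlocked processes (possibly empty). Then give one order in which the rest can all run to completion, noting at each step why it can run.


Deadlocked set: charlie and hotel.
Key observation: the loop charlie -> hotel -> charlie blocks itself forever; no other process is dragged down with it.
A valid finishing order for the others: golf, india, foxtrot, echo, alpha.
Walking it through:
  golf: no waits; runs immediately, freeing L10
  india: no waits; runs immediately, freeing L19
  foxtrot: no waits; runs immediately, freeing L20 and L18
  echo waits on L20 and L19 — all released -> runs and releases L5 and L1
  alpha: no waits; runs immediately, freeing L12


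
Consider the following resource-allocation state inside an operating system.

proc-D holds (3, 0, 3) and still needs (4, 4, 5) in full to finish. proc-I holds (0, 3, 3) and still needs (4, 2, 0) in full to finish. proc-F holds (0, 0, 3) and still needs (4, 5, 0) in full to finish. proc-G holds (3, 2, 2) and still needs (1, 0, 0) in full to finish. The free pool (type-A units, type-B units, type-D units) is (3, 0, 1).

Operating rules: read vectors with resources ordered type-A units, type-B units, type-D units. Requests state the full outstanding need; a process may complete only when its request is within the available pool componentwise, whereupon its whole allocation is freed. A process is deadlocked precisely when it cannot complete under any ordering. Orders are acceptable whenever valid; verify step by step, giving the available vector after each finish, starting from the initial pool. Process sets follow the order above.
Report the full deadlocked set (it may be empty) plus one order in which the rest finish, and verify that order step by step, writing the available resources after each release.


The deadlocked set is empty.
Key observation: proc-G can run right away; the returned allocation unlocks the remaining processes in turn.
The rest can finish in the order proc-G, proc-I, proc-D, proc-F. Walking it through:
  pool = (3, 0, 1)
  run proc-G (needs (1, 0, 0), free (3, 0, 1)); after release of (3, 2, 2) the pool is (6, 2, 3)
  run proc-I (needs (4, 2, 0), free (6, 2, 3)); after release of (0, 3, 3) the pool is (6, 5, 6)
  run proc-D (needs (4, 4, 5), free (6, 5, 6)); after release of (3, 0, 3) the pool is (9, 5, 9)
  run proc-F (needs (4, 5, 0), free (9, 5, 9)); after release of (0, 0, 3) the pool is (9, 5, 12)


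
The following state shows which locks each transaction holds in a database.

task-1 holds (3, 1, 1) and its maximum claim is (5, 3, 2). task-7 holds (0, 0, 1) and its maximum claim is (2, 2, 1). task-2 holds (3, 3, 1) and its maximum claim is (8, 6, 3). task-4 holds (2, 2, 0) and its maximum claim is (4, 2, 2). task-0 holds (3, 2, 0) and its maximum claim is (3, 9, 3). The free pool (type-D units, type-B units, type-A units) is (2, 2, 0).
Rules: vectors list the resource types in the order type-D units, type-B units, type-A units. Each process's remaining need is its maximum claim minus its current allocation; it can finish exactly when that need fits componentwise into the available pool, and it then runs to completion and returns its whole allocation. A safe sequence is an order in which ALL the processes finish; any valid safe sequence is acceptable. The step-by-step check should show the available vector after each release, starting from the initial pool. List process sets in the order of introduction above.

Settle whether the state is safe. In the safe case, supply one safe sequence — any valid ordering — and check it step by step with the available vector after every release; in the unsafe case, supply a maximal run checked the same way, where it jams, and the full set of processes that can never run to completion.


SAFE. One safe sequence: task-7, task-1, task-4, task-2, task-0.
Key observation: the first exact fit in this order is task-7 — it needs (2, 2, 0) with (2, 2, 0) free, meeting a requested resource to the last unit.
Step-by-step check:
  pool = (2, 2, 0)
  run task-7 (needs (2, 2, 0), free (2, 2, 0)); after release of (0, 0, 1) the pool is (2, 2, 1)
  run task-1 (needs (2, 2, 1), free (2, 2, 1)); after release of (3, 1, 1) the pool is (5, 3, 2)
  run task-4 (needs (2, 0, 2), free (5, 3, 2)); after release of (2, 2, 0) the pool is (7, 5, 2)
  run task-2 (needs (5, 3, 2), free (7, 5, 2)); after release of (3, 3, 1) the pool is (10, 8, 3)
  run task-0 (needs (0, 7, 3), free (10, 8, 3)); after release of (3, 2, 0) the pool is (13, 10, 3)


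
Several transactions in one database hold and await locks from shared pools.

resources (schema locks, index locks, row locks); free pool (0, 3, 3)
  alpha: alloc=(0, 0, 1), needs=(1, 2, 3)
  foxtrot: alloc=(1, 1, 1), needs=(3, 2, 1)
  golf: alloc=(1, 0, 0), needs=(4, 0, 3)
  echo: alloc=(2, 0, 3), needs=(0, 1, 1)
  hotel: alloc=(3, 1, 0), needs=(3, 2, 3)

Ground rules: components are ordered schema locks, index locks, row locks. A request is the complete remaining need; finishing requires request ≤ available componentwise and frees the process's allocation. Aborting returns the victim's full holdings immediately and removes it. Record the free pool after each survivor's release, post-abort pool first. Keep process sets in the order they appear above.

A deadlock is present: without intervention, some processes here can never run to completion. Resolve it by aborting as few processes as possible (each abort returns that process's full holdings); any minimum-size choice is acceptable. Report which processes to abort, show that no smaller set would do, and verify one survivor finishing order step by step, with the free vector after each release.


Abort hotel.
Key observation: the deadlocked foxtrot becomes finishable only because hotel released (3, 1, 0); it completes at step 3 below.
Minimality: the empty abort set fails — the state is deadlocked as it stands.
The survivors complete as echo, alpha, foxtrot, golf. Walking it through (starting from the post-abort pool):
  pool = (3, 4, 3)
  echo: need (0, 1, 1) fits (3, 4, 3); releases (2, 0, 3), pool now (5, 4, 6)
  alpha: need (1, 2, 3) fits (5, 4, 6); releases (0, 0, 1), pool now (5, 4, 7)
  foxtrot: need (3, 2, 1) fits (5, 4, 7); releases (1, 1, 1), pool now (6, 5, 8)
  golf: need (4, 0, 3) fits (6, 5, 8); releases (1, 0, 0), pool now (7, 5, 8)


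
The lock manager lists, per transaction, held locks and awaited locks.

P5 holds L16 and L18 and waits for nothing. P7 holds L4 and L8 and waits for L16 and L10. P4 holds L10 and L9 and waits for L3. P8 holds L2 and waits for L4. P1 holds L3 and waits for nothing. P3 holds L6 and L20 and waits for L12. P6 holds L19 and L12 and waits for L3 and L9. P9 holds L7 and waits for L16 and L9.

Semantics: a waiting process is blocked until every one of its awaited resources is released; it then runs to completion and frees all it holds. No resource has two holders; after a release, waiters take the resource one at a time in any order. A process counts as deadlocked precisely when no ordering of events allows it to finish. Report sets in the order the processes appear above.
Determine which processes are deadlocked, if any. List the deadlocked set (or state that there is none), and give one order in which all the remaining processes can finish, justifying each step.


The deadlocked set is empty.
Key observation: although several processes wait, no cycle exists — each chain bottoms out at a free runner.
A valid finishing order for the others: P1, P4, P5, P7, P6, P9, P8, P3.
Walking it through:
  P1 waits on nothing -> runs at once and releases L3
  P4: everything it awaited (L3) is free; runs, freeing L10 and L9
  P5 waits on nothing -> runs at once and releases L16 and L18
  P7: everything it awaited (L16 and L10) is free; runs, freeing L4 and L8
  P6: everything it awaited (L3 and L9) is free; runs, freeing L19 and L12
  P9: everything it awaited (L16 and L9) is free; runs, freeing L7
  P8: everything it awaited (L4) is free; runs, freeing L2
  P3: everything it awaited (L12) is free; runs, freeing L6 and L20


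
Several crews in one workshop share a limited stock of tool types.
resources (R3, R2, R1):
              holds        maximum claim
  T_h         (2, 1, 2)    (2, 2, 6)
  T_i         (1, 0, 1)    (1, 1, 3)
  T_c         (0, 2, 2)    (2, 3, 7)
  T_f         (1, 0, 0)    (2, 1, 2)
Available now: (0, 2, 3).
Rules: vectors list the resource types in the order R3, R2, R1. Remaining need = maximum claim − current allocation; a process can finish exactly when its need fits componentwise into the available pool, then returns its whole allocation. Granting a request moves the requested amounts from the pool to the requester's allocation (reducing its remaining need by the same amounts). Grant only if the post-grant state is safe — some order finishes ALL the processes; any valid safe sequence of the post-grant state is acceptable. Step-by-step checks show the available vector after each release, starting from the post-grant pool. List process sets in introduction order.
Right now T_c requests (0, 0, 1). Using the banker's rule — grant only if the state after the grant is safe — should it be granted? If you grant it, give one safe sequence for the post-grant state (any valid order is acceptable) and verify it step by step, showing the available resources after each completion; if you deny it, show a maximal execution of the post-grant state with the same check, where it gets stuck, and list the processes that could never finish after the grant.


DENY — the pretend-granted state is unsafe.
Key observation: no order helps: past T_i, T_f, the free pool tops out at (2, 2, 3), below what each blocked process needs in R1.
On the post-grant state, T_i, T_f is a maximal run — nothing extends it. Check, step by step:
  pool = (0, 2, 2)
  T_i: need (0, 1, 2) fits (0, 2, 2); releases (1, 0, 1), pool now (1, 2, 3)
  T_f: need (1, 1, 2) fits (1, 2, 3); releases (1, 0, 0), pool now (2, 2, 3)
  T_h still needs (0, 1, 4) but only (2, 2, 3) is free — short on R1
  T_c still needs (2, 1, 4) but only (2, 2, 3) is free — short on R1
Processes that could never finish after the grant: T_h and T_c.
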